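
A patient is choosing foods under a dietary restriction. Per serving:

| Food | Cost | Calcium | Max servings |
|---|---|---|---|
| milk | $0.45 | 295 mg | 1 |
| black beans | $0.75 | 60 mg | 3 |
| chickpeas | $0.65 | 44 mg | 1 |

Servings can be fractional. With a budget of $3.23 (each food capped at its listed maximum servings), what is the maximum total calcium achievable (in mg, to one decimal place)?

Calcium per dollar: milk 655.6, black beans 80, chickpeas 67.69.
Take 1 serving of milk: spends $0.45, +295.0 mg calcium (running total 295.0 mg).
Take 3 servings of black beans: spends $2.25, +180.0 mg calcium (running total 475.0 mg).
Take 0.8154 servings of chickpeas: spends $0.53, +35.9 mg calcium (running total 510.9 mg).
Filling greedily by calcium-per-dollar is optimal for one linear limit, giving 510.9 mg.

510.9 mg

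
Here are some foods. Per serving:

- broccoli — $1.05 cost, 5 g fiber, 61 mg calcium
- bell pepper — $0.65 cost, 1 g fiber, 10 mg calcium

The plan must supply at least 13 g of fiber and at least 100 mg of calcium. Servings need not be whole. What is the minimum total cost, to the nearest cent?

$2.73

For a min-cost LP with two ≥-constraints, a basic feasible solution has at most two positive variables.
broccoli only: max(13/5, 100/61) = 2.6 servings → $2.73.
bell pepper only: max(13/1, 100/10) = 13 servings → $8.45.
broccoli + bell pepper: the both-tight solution has a negative serving — not a feasible corner.
Cheapest feasible corner: $2.73.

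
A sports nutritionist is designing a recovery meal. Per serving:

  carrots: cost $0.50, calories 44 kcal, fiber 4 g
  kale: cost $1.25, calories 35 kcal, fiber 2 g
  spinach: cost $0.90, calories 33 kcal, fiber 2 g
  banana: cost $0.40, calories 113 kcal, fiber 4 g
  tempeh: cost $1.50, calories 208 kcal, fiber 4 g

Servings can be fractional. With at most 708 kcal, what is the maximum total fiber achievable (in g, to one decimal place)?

64.4 g

Fiber per kcal: carrots 0.09091, spinach 0.06061, kale 0.05714, banana 0.0354, tempeh 0.01923.
With no serving limits, spend the whole calories allowance on carrots: 708 kcal / 44 kcal × 4 g = 64.4 g.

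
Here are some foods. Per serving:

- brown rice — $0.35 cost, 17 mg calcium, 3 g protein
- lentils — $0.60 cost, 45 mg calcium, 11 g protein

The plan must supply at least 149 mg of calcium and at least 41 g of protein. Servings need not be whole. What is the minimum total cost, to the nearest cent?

$2.24

At the optimum either one food covers both requirements or two foods hit both targets exactly; no other combination can be cheaper.
brown rice only: max(149/17, 41/3) = 13.67 servings → $4.78.
lentils only: max(149/45, 41/11) = 3.727 servings → $2.24.
brown rice + lentils with both targets exact would need a negative amount; discard.
Cheapest feasible corner: $2.24.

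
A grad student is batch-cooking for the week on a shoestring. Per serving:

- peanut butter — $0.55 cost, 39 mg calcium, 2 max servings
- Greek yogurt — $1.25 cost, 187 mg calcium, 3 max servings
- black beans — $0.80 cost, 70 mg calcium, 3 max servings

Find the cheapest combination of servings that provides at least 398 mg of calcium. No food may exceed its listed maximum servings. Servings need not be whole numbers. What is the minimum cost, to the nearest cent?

Cost per mg of calcium: Greek yogurt $0.0067, black beans $0.0114, peanut butter $0.0141.
Take 2.128 servings of Greek yogurt: +398.0 mg calcium for $2.66 (total $2.66, still need 0.0 mg).
Filling from the cheapest source first is optimal under one linear minimum: $2.66.

$2.66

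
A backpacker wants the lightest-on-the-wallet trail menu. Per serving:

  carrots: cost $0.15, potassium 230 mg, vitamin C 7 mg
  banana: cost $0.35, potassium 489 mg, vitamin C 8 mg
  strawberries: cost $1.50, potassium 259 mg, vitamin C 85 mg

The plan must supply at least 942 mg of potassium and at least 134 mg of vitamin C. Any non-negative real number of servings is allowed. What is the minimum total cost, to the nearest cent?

$2.43

For a min-cost LP with two ≥-constraints, a basic feasible solution has at most two positive variables.
carrots only: max(942/230, 134/7) = 19.14 servings → $2.87.
banana only: max(942/489, 134/8) = 16.75 servings → $5.86.
strawberries only: max(942/259, 134/85) = 3.637 servings → $5.46.
carrots + banana with both targets exact would need a negative amount; discard.
carrots + strawberries with both tight: 2.558 servings and 1.366 servings → $2.43.
banana + strawberries with both tight: 1.149 servings and 1.468 servings → $2.60.
Cheapest feasible corner: $2.43.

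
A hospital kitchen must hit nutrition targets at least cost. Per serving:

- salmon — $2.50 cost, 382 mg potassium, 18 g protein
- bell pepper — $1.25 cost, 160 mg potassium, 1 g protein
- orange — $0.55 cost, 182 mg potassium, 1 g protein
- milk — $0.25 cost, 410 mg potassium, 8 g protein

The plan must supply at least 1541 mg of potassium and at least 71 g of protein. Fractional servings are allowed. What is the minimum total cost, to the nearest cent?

The cheapest plan sits at a corner of the feasible region — with two constraints it uses at most two foods.
salmon only: max(1541/382, 71/18) = 4.034 servings → $10.09.
bell pepper only: max(1541/160, 71/1) = 71 servings → $88.75.
orange only: max(1541/182, 71/1) = 71 servings → $39.05.
milk only: max(1541/410, 71/8) = 8.875 servings → $2.22.
salmon + bell pepper with both tight: 3.931 servings and 0.2466 servings → $10.14.
salmon + orange with both tight: 3.933 servings and 0.2129 servings → $9.95.
salmon + milk with both tight: 3.881 servings and 0.1425 servings → $9.74.
bell pepper + orange: the both-tight solution has a negative serving — not a feasible corner.
bell pepper + milk: intersection lies outside the first quadrant.
orange + milk: intersection lies outside the first quadrant.
Cheapest feasible corner: $2.22.

$2.22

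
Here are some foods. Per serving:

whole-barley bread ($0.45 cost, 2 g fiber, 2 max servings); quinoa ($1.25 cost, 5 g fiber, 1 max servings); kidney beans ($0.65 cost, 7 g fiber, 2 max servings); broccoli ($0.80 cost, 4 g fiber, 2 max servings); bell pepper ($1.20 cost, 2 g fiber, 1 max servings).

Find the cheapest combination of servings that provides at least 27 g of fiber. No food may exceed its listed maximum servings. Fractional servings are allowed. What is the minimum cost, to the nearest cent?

Cost per g of fiber: kidney beans $0.0929, broccoli $0.2000, whole-barley bread $0.2250, quinoa $0.2500, bell pepper $0.6000.
Take 2 servings of kidney beans: +14.0 g fiber for $1.30 (total $1.30, still need 13.0 g).
Take 2 servings of broccoli: +8.0 g fiber for $1.60 (total $2.90, still need 5.0 g).
Take 2 servings of whole-barley bread: +4.0 g fiber for $0.90 (total $3.80, still need 1.0 g).
Take 0.2 servings of quinoa: +1.0 g fiber for $0.25 (total $4.05, still need 0.0 g).
Filling from the cheapest source first is optimal under one linear minimum: $4.05.

$4.05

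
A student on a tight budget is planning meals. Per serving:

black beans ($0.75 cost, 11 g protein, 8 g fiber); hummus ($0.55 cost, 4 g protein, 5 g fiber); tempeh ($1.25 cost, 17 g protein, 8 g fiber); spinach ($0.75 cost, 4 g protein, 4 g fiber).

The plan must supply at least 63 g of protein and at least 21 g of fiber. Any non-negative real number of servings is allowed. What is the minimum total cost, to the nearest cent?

$4.30

This is a tiny linear program; its minimum lies at a vertex of the feasible set. List the vertices and price them.
black beans only: max(63/11, 21/8) = 5.727 servings → $4.30.
hummus only: max(63/4, 21/5) = 15.75 servings → $8.66.
tempeh only: max(63/17, 21/8) = 3.706 servings → $4.63.
spinach only: max(63/4, 21/4) = 15.75 servings → $11.81.
black beans + hummus with both targets exact would need a negative amount; discard.
black beans + tempeh: intersection lies outside the first quadrant.
black beans + spinach: the both-tight solution has a negative serving — not a feasible corner.
hummus + tempeh: intersection lies outside the first quadrant.
hummus + spinach: the both-tight solution has a negative serving — not a feasible corner.
tempeh + spinach: intersection lies outside the first quadrant.
So the least-cost plan costs $4.30.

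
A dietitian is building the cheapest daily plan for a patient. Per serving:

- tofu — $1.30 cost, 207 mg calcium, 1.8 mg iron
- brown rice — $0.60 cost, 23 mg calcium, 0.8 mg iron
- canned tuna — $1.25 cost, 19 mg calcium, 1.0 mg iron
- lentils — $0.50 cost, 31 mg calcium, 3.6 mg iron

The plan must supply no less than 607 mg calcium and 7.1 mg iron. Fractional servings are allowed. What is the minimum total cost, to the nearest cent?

Check every corner: each single food scaled to meet both minima, and each pair solved so both constraints bind.
tofu only: max(607/207, 7.1/1.8) = 3.944 servings → $5.13.
brown rice only: max(607/23, 7.1/0.8) = 26.39 servings → $15.83.
canned tuna only: max(607/19, 7.1/1.0) = 31.95 servings → $39.93.
lentils only: max(607/31, 7.1/3.6) = 19.58 servings → $9.79.
tofu + brown rice with both tight: 2.595 servings and 3.036 servings → $5.20.
tofu + canned tuna with both tight: 2.732 servings and 2.182 servings → $6.28.
tofu + lentils with both tight: 2.85 servings and 0.547 servings → $3.98.
brown rice + canned tuna: the both-tight solution has a negative serving — not a feasible corner.
brown rice + lentils: the both-tight solution has a negative serving — not a feasible corner.
canned tuna + lentils with both targets exact would need a negative amount; discard.
Cheapest feasible corner: $3.98.

$3.98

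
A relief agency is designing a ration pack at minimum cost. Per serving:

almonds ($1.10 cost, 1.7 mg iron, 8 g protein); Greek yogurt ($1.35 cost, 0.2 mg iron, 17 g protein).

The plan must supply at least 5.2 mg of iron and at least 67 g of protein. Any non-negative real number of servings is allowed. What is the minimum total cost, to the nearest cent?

$6.60

Minimising a linear cost over {iron ≥ 5.2, protein ≥ 67, servings ≥ 0} — the optimum is at a vertex, using one or two foods.
almonds only: max(5.2/1.7, 67/8) = 8.375 servings → $9.21.
Greek yogurt only: max(5.2/0.2, 67/17) = 26 servings → $35.10.
almonds + Greek yogurt with both tight: 2.747 servings and 2.648 servings → $6.60.
So the least-cost plan costs $6.60.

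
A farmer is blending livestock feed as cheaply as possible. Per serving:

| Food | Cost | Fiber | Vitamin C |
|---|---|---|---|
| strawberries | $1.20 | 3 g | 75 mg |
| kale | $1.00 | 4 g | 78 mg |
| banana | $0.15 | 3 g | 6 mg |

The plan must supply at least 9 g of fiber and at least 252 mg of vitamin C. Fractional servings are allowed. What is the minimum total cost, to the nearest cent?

Minimising a linear cost over {fiber ≥ 9, vitamin C ≥ 252, servings ≥ 0} — the optimum is at a vertex, using one or two foods.
strawberries only: max(9/3, 252/75) = 3.36 servings → $4.03.
kale only: max(9/4, 252/78) = 3.231 servings → $3.23.
banana only: max(9/3, 252/6) = 42 servings → $6.30.
strawberries + kale: intersection lies outside the first quadrant.
strawberries + banana with both targets exact would need a negative amount; discard.
kale + banana with both targets exact would need a negative amount; discard.
So the least-cost plan costs $3.23.

$3.23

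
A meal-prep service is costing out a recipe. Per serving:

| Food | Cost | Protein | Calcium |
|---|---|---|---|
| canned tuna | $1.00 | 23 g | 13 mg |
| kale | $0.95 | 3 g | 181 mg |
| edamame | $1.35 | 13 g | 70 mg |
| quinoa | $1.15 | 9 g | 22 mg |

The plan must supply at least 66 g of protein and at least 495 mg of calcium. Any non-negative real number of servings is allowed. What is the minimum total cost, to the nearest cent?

$4.96

At the optimum either one food covers both requirements or two foods hit both targets exactly; no other combination can be cheaper.
canned tuna only: max(66/23, 495/13) = 38.08 servings → $38.08.
kale only: max(66/3, 495/181) = 22 servings → $20.90.
edamame only: max(66/13, 495/70) = 7.071 servings → $9.55.
quinoa only: max(66/9, 495/22) = 22.5 servings → $25.88.
canned tuna + kale with both tight: 2.537 servings and 2.553 servings → $4.96.
canned tuna + edamame: the both-tight solution has a negative serving — not a feasible corner.
canned tuna + quinoa: the both-tight solution has a negative serving — not a feasible corner.
kale + edamame with both tight: 0.8469 servings and 4.881 servings → $7.39.
kale + quinoa with both tight: 1.921 servings and 6.693 servings → $9.52.
edamame + quinoa: intersection lies outside the first quadrant.
So the least-cost plan costs $4.96.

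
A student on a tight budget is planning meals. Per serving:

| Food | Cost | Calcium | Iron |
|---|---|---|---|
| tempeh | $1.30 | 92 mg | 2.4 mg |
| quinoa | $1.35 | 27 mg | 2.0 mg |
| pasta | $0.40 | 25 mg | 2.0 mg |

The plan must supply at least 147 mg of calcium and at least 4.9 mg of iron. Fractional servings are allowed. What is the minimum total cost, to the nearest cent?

$2.11

Check every corner: each single food scaled to meet both minima, and each pair solved so both constraints bind.
tempeh only: max(147/92, 4.9/2.4) = 2.042 servings → $2.65.
quinoa only: max(147/27, 4.9/2.0) = 5.444 servings → $7.35.
pasta only: max(147/25, 4.9/2.0) = 5.88 servings → $2.35.
tempeh + quinoa with both tight: 1.357 servings and 0.8221 servings → $2.87.
tempeh + pasta with both tight: 1.383 servings and 0.7903 servings → $2.11.
quinoa + pasta: intersection lies outside the first quadrant.
Cheapest feasible corner: $2.11.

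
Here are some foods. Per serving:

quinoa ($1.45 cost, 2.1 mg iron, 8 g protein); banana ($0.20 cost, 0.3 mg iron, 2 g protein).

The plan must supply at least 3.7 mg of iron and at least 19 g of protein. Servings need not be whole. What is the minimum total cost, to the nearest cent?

$2.47

quinoa only: max(3.7/2.1, 19/8) = 2.375 servings → $3.44.
banana only: max(3.7/0.3, 19/2) = 12.33 servings → $2.47.
quinoa + banana with both tight: 0.9444 servings and 5.722 servings → $2.51.
The minimum over all feasible corners is $2.47.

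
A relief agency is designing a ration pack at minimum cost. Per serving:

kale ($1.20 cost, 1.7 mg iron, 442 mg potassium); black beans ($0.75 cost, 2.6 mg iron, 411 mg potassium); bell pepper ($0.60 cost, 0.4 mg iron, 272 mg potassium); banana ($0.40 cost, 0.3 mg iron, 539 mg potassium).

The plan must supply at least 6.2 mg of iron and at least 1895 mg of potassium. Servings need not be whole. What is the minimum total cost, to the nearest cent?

$2.37

Minimising a linear cost over {iron ≥ 6.2, potassium ≥ 1895, servings ≥ 0} — the optimum is at a vertex, using one or two foods.
kale only: max(6.2/1.7, 1895/442) = 4.287 servings → $5.14.
black beans only: max(6.2/2.6, 1895/411) = 4.611 servings → $3.46.
bell pepper only: max(6.2/0.4, 1895/272) = 15.5 servings → $9.30.
banana only: max(6.2/0.3, 1895/539) = 20.67 servings → $8.27.
kale + black beans: intersection lies outside the first quadrant.
kale + bell pepper with both tight: 3.251 servings and 1.685 servings → $4.91.
kale + banana with both tight: 3.539 servings and 0.6139 servings → $4.49.
black beans + bell pepper with both tight: 1.71 servings and 4.382 servings → $3.91.
black beans + banana with both tight: 2.17 servings and 1.861 servings → $2.37.
bell pepper + banana: intersection lies outside the first quadrant.
Cheapest feasible corner: $2.37.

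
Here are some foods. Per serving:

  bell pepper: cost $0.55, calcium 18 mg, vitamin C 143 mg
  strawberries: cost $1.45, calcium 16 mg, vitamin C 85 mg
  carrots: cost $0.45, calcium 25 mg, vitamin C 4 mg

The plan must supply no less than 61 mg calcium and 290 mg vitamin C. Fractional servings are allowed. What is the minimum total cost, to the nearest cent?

$1.55

Two binding constraints pin down two serving amounts, so the optimal mix uses at most two foods. The candidates are each food alone (scaled to the tighter of calcium/vitamin C) and each pair with both constraints tight.
bell pepper only: max(61/18, 290/143) = 3.389 servings → $1.86.
strawberries only: max(61/16, 290/85) = 3.812 servings → $5.53.
carrots only: max(61/25, 290/4) = 72.5 servings → $32.62.
bell pepper + strawberries: the both-tight solution has a negative serving — not a feasible corner.
bell pepper + carrots with both tight: 2 servings and 1 serving → $1.55.
strawberries + carrots with both tight: 3.399 servings and 0.2644 servings → $5.05.
So the least-cost plan costs $1.55.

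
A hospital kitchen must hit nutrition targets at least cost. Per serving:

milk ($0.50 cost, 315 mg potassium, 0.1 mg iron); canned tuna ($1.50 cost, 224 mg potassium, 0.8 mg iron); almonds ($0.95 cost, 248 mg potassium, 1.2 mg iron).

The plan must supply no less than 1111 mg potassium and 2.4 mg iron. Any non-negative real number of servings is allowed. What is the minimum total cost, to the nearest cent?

$2.78

For a min-cost LP with two ≥-constraints, a basic feasible solution has at most two positive variables.
milk only: max(1111/315, 2.4/0.1) = 24 servings → $12.00.
canned tuna only: max(1111/224, 2.4/0.8) = 4.96 servings → $7.44.
almonds only: max(1111/248, 2.4/1.2) = 4.48 servings → $4.26.
milk + canned tuna with both tight: 1.53 servings and 2.809 servings → $4.98.
milk + almonds with both tight: 2.089 servings and 1.826 servings → $2.78.
canned tuna + almonds: intersection lies outside the first quadrant.
So the least-cost plan costs $2.78.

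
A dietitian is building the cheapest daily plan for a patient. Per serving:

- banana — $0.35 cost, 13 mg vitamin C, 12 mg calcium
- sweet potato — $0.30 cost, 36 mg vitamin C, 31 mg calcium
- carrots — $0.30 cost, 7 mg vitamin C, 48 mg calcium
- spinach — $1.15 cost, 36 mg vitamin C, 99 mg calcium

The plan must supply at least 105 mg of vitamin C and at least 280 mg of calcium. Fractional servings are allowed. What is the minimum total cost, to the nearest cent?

banana only: max(105/13, 280/12) = 23.33 servings → $8.17.
sweet potato only: max(105/36, 280/31) = 9.032 servings → $2.71.
carrots only: max(105/7, 280/48) = 15 servings → $4.50.
spinach only: max(105/36, 280/99) = 2.917 servings → $3.35.
banana + sweet potato with both targets exact would need a negative amount; discard.
banana + carrots with both tight: 5.704 servings and 4.407 servings → $3.32.
banana + spinach with both tight: 0.3684 servings and 2.784 servings → $3.33.
sweet potato + carrots with both tight: 2.038 servings and 4.517 servings → $1.97.
sweet potato + spinach with both tight: 0.1287 servings and 2.788 servings → $3.24.
carrots + spinach: intersection lies outside the first quadrant.
So the least-cost plan costs $1.97.

$1.97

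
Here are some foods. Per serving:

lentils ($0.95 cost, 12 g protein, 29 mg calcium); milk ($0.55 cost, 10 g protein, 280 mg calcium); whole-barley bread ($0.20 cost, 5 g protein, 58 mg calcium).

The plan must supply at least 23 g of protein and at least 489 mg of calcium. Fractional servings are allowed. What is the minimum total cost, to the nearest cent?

$1.12

The cheapest plan sits at a corner of the feasible region — with two constraints it uses at most two foods.
lentils only: max(23/12, 489/29) = 16.86 servings → $16.02.
milk only: max(23/10, 489/280) = 2.3 servings → $1.26.
whole-barley bread only: max(23/5, 489/58) = 8.431 servings → $1.69.
lentils + milk with both tight: 0.5049 servings and 1.694 servings → $1.41.
lentils + whole-barley bread with both targets exact would need a negative amount; discard.
milk + whole-barley bread with both tight: 1.355 servings and 1.89 servings → $1.12.
The minimum over all feasible corners is $1.12.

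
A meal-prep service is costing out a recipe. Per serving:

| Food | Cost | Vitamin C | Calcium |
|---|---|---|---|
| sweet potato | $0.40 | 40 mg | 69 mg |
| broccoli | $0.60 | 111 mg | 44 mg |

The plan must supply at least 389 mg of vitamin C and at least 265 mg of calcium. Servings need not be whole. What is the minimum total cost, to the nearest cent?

This is a tiny linear program; its minimum lies at a vertex of the feasible set. List the vertices and price them.
sweet potato only: max(389/40, 265/69) = 9.725 servings → $3.89.
broccoli only: max(389/111, 265/44) = 6.023 servings → $3.61.
sweet potato + broccoli with both tight: 2.085 servings and 2.753 servings → $2.49.
The minimum over all feasible corners is $2.49.

$2.49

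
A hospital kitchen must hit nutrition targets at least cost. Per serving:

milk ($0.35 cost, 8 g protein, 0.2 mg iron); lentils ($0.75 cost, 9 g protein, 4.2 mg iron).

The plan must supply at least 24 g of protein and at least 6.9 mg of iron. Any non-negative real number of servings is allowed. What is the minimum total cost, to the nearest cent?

At the optimum either one food covers both requirements or two foods hit both targets exactly; no other combination can be cheaper.
milk only: max(24/8, 6.9/0.2) = 34.5 servings → $12.07.
lentils only: max(24/9, 6.9/4.2) = 2.667 servings → $2.00.
milk + lentils with both tight: 1.217 servings and 1.585 servings → $1.61.
So the least-cost plan costs $1.61.

$1.61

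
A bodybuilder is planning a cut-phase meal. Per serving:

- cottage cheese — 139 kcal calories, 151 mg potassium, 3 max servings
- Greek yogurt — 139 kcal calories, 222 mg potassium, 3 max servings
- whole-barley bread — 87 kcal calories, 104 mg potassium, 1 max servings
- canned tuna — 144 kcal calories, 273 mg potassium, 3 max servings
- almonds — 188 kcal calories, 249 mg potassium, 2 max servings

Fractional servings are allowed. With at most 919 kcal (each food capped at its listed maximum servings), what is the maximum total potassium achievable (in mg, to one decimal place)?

1577.7 mg

Potassium per kcal: canned tuna 1.896, Greek yogurt 1.597, almonds 1.324, whole-barley bread 1.195, cottage cheese 1.086.
Take 3 servings of canned tuna: uses 432 kcal, +819.0 mg potassium (running total 819.0 mg).
Take 3 servings of Greek yogurt: uses 417 kcal, +666.0 mg potassium (running total 1485.0 mg).
Take 0.3723 servings of almonds: uses 70 kcal, +92.7 mg potassium (running total 1577.7 mg).
Filling greedily by potassium-per-kcal is optimal for one linear limit, giving 1577.7 mg.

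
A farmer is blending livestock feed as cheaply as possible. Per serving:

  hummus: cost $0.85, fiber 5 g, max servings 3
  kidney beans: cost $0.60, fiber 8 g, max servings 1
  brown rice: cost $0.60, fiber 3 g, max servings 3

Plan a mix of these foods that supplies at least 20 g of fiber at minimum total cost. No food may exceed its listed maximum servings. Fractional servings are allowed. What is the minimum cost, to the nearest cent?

Cost per g of fiber: kidney beans $0.0750, hummus $0.1700, brown rice $0.2000.
Take 1 serving of kidney beans: +8.0 g fiber for $0.60 (total $0.60, still need 12.0 g).
Take 2.4 servings of hummus: +12.0 g fiber for $2.04 (total $2.64, still need 0.0 g).
Greedy by cheapest-per-g is optimal for a single linear constraint, so the minimum cost is $2.64.

$2.64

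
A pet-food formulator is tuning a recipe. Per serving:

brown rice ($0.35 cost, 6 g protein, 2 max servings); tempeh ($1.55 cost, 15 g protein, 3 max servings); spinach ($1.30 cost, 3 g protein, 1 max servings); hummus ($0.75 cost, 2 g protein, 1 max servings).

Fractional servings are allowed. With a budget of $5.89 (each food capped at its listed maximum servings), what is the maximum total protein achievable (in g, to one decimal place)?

Protein per dollar: brown rice 17.14, tempeh 9.677, hummus 2.667, spinach 2.308.
Take 2 servings of brown rice: spends $0.70, +12.0 g protein (running total 12.0 g).
Take 3 servings of tempeh: spends $4.65, +45.0 g protein (running total 57.0 g).
Take 0.72 servings of hummus: spends $0.54, +1.4 g protein (running total 58.4 g).
Greedy by best ratio exhausts the cost allowance optimally: 58.4 g.

58.4 g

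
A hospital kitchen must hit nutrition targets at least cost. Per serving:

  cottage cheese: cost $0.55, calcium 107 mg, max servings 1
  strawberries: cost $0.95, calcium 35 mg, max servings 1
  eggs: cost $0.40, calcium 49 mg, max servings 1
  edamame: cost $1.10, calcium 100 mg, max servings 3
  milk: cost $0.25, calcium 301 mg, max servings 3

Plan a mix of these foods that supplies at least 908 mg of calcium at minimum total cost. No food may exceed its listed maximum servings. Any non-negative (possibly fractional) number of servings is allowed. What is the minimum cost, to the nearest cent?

Cost per mg of calcium: milk $0.0008, cottage cheese $0.0051, eggs $0.0082, edamame $0.0110, strawberries $0.0271.
Take 3 servings of milk: +903.0 mg calcium for $0.75 (total $0.75, still need 5.0 mg).
Take 0.04673 servings of cottage cheese: +5.0 mg calcium for $0.03 (total $0.78, still need 0.0 mg).
Greedy by cheapest-per-mg is optimal for a single linear constraint, so the minimum cost is $0.78.

$0.78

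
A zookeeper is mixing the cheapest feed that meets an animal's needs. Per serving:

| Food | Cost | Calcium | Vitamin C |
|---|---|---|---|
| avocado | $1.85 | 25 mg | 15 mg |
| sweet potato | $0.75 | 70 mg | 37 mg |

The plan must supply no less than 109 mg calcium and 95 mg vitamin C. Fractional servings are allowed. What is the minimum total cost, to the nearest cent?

$1.93

avocado only: max(109/25, 95/15) = 6.333 servings → $11.72.
sweet potato only: max(109/70, 95/37) = 2.568 servings → $1.93.
avocado + sweet potato: intersection lies outside the first quadrant.
The minimum over all feasible corners is $1.93.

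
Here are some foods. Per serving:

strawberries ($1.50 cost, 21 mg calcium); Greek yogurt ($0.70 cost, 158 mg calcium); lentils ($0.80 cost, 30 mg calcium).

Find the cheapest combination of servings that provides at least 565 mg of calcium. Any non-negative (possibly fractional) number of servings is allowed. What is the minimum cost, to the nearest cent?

Cost per mg of calcium: Greek yogurt $0.0044, lentils $0.0267, strawberries $0.0714.
With no serving limits, use only Greek yogurt: 565 mg / 158 mg = 3.576 servings × $0.70 = $2.50.

$2.50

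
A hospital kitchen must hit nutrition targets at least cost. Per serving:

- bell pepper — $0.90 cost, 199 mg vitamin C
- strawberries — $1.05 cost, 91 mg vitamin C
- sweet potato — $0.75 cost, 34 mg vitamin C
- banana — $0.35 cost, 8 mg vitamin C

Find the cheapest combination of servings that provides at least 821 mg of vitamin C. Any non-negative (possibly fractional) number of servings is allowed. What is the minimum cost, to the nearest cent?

$3.71

Cost per mg of vitamin C: bell pepper $0.0045, strawberries $0.0115, sweet potato $0.0221, banana $0.0437.
With no serving limits, use only bell pepper: 821 mg / 199 mg = 4.126 servings × $0.90 = $3.71.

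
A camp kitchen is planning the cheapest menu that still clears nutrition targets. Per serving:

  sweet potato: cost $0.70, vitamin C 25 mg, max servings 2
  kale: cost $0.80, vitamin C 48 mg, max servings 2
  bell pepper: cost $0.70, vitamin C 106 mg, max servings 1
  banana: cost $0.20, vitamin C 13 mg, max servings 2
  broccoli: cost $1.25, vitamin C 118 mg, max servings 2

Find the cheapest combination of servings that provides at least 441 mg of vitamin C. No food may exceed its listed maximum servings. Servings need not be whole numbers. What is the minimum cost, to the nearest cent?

Cost per mg of vitamin C: bell pepper $0.0066, broccoli $0.0106, banana $0.0154, kale $0.0167, sweet potato $0.0280.
Take 1 serving of bell pepper: +106.0 mg vitamin C for $0.70 (total $0.70, still need 335.0 mg).
Take 2 servings of broccoli: +236.0 mg vitamin C for $2.50 (total $3.20, still need 99.0 mg).
Take 2 servings of banana: +26.0 mg vitamin C for $0.40 (total $3.60, still need 73.0 mg).
Take 1.521 servings of kale: +73.0 mg vitamin C for $1.22 (total $4.82, still need 0.0 mg).
Filling from the cheapest source first is optimal under one linear minimum: $4.82.

$4.82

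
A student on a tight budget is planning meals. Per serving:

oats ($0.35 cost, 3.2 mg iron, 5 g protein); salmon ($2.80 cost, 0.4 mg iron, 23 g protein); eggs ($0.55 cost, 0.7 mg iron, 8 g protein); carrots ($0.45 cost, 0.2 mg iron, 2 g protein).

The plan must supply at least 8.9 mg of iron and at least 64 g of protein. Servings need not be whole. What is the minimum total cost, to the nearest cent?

$4.41

The cheapest plan sits at a corner of the feasible region — with two constraints it uses at most two foods.
oats only: max(8.9/3.2, 64/5) = 12.8 servings → $4.48.
salmon only: max(8.9/0.4, 64/23) = 22.25 servings → $62.30.
eggs only: max(8.9/0.7, 64/8) = 12.71 servings → $6.99.
carrots only: max(8.9/0.2, 64/2) = 44.5 servings → $20.02.
oats + salmon with both tight: 2.501 servings and 2.239 servings → $7.14.
oats + eggs with both tight: 1.195 servings and 7.253 servings → $4.41.
oats + carrots with both tight: 0.9259 servings and 29.69 servings → $13.68.
salmon + eggs with both targets exact would need a negative amount; discard.
salmon + carrots with both targets exact would need a negative amount; discard.
eggs + carrots: the both-tight solution has a negative serving — not a feasible corner.
The minimum over all feasible corners is $4.41.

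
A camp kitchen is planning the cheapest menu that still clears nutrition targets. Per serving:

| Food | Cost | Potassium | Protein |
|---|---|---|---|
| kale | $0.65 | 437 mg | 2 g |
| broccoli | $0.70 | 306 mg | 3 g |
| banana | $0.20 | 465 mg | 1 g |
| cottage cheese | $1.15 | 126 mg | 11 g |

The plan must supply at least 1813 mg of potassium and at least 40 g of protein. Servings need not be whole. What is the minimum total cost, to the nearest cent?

$4.47

The cheapest plan sits at a corner of the feasible region — with two constraints it uses at most two foods.
kale only: max(1813/437, 40/2) = 20 servings → $13.00.
broccoli only: max(1813/306, 40/3) = 13.33 servings → $9.33.
banana only: max(1813/465, 40/1) = 40 servings → $8.00.
cottage cheese only: max(1813/126, 40/11) = 14.39 servings → $16.55.
kale + broccoli: intersection lies outside the first quadrant.
kale + banana: intersection lies outside the first quadrant.
kale + cottage cheese with both tight: 3.272 servings and 3.041 servings → $5.62.
broccoli + banana with both targets exact would need a negative amount; discard.
broccoli + cottage cheese with both tight: 4.988 servings and 2.276 servings → $6.11.
banana + cottage cheese with both tight: 2.987 servings and 3.365 servings → $4.47.
The minimum over all feasible corners is $4.47.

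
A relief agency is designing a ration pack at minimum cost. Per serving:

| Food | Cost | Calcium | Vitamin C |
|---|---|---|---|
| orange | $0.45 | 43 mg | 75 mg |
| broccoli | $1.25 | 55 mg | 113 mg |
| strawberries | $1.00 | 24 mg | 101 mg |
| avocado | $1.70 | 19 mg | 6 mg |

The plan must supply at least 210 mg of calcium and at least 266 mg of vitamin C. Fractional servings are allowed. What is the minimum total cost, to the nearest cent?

$2.20

At the optimum either one food covers both requirements or two foods hit both targets exactly; no other combination can be cheaper.
orange only: max(210/43, 266/75) = 4.884 servings → $2.20.
broccoli only: max(210/55, 266/113) = 3.818 servings → $4.77.
strawberries only: max(210/24, 266/101) = 8.75 servings → $8.75.
avocado only: max(210/19, 266/6) = 44.33 servings → $75.37.
orange + broccoli with both targets exact would need a negative amount; discard.
orange + strawberries with both targets exact would need a negative amount; discard.
orange + avocado with both tight: 3.251 servings and 3.695 servings → $7.74.
broccoli + strawberries: intersection lies outside the first quadrant.
broccoli + avocado with both tight: 2.088 servings and 5.008 servings → $11.12.
strawberries + avocado with both tight: 2.137 servings and 8.353 servings → $16.34.
Cheapest feasible corner: $2.20.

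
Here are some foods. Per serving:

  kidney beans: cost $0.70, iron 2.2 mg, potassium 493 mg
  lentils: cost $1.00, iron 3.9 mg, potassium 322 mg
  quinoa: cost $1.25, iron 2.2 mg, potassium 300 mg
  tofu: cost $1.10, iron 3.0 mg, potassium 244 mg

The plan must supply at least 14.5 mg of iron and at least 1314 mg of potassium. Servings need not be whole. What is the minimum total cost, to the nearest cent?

$3.77

At the optimum either one food covers both requirements or two foods hit both targets exactly; no other combination can be cheaper.
kidney beans only: max(14.5/2.2, 1314/493) = 6.591 servings → $4.61.
lentils only: max(14.5/3.9, 1314/322) = 4.081 servings → $4.08.
quinoa only: max(14.5/2.2, 1314/300) = 6.591 servings → $8.24.
tofu only: max(14.5/3.0, 1314/244) = 5.385 servings → $5.92.
kidney beans + lentils with both tight: 0.3752 servings and 3.506 servings → $3.77.
kidney beans + quinoa with both targets exact would need a negative amount; discard.
kidney beans + tofu with both tight: 0.4288 servings and 4.519 servings → $5.27.
lentils + quinoa with both tight: 3.161 servings and 0.987 servings → $4.39.
lentils + tofu: the both-tight solution has a negative serving — not a feasible corner.
quinoa + tofu with both tight: 1.112 servings and 4.018 servings → $5.81.
The minimum over all feasible corners is $3.77.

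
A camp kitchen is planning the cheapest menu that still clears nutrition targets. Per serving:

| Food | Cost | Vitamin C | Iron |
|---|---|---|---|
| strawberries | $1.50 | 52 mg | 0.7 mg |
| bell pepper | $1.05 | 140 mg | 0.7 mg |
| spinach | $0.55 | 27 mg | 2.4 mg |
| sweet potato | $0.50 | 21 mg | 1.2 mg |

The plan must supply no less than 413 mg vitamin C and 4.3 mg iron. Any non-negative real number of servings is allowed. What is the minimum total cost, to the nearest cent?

Check every corner: each single food scaled to meet both minima, and each pair solved so both constraints bind.
strawberries only: max(413/52, 4.3/0.7) = 7.942 servings → $11.91.
bell pepper only: max(413/140, 4.3/0.7) = 6.143 servings → $6.45.
spinach only: max(413/27, 4.3/2.4) = 15.3 servings → $8.41.
sweet potato only: max(413/21, 4.3/1.2) = 19.67 servings → $9.83.
strawberries + bell pepper with both tight: 5.08 servings and 1.063 servings → $8.74.
strawberries + spinach: the both-tight solution has a negative serving — not a feasible corner.
strawberries + sweet potato: intersection lies outside the first quadrant.
bell pepper + spinach with both tight: 2.76 servings and 0.9868 servings → $3.44.
bell pepper + sweet potato with both tight: 2.644 servings and 2.041 servings → $3.80.
spinach + sweet potato: the both-tight solution has a negative serving — not a feasible corner.
So the least-cost plan costs $3.44.

$3.44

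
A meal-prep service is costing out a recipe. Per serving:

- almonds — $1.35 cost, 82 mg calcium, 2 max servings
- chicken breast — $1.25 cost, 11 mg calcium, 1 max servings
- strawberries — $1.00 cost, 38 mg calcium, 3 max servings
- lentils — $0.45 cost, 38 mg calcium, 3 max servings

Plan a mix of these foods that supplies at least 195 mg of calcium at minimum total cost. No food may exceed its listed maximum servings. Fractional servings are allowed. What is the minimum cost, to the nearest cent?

Cost per mg of calcium: lentils $0.0118, almonds $0.0165, strawberries $0.0263, chicken breast $0.1136.
Take 3 servings of lentils: +114.0 mg calcium for $1.35 (total $1.35, still need 81.0 mg).
Take 0.9878 servings of almonds: +81.0 mg calcium for $1.33 (total $2.68, still need 0.0 mg).
Filling from the cheapest source first is optimal under one linear minimum: $2.68.

$2.68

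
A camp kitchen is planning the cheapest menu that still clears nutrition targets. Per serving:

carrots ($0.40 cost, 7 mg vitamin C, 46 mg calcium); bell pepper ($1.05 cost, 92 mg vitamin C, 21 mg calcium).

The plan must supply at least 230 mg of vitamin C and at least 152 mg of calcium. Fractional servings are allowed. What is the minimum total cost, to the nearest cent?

carrots only: max(230/7, 152/46) = 32.86 servings → $13.14.
bell pepper only: max(230/92, 152/21) = 7.238 servings → $7.60.
carrots + bell pepper with both tight: 2.241 servings and 2.329 servings → $3.34.
Cheapest feasible corner: $3.34.

$3.34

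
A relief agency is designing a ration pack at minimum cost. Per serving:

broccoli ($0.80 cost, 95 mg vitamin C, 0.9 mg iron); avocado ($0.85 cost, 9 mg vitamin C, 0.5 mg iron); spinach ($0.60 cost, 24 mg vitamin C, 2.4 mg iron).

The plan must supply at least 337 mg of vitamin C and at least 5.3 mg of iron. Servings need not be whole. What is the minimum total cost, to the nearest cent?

An LP optimum is at a vertex; with two nutrient constraints at most two foods are used. Check each candidate.
broccoli only: max(337/95, 5.3/0.9) = 5.889 servings → $4.71.
avocado only: max(337/9, 5.3/0.5) = 37.44 servings → $31.83.
spinach only: max(337/24, 5.3/2.4) = 14.04 servings → $8.43.
broccoli + avocado with both tight: 3.066 servings and 5.081 servings → $6.77.
broccoli + spinach with both tight: 3.302 servings and 0.97 servings → $3.22.
avocado + spinach: the both-tight solution has a negative serving — not a feasible corner.
The minimum over all feasible corners is $3.22.

$3.22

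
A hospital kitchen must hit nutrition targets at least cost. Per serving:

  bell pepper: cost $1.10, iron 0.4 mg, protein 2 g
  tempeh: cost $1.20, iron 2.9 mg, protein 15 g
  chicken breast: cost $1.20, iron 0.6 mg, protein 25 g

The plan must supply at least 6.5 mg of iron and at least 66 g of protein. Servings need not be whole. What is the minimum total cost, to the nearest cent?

bell pepper only: max(6.5/0.4, 66/2) = 33 servings → $36.30.
tempeh only: max(6.5/2.9, 66/15) = 4.4 servings → $5.28.
chicken breast only: max(6.5/0.6, 66/25) = 10.83 servings → $13.00.
bell pepper + tempeh: intersection lies outside the first quadrant.
bell pepper + chicken breast with both tight: 13.97 servings and 1.523 servings → $17.19.
tempeh + chicken breast with both tight: 1.935 servings and 1.479 servings → $4.10.
So the least-cost plan costs $4.10.

$4.10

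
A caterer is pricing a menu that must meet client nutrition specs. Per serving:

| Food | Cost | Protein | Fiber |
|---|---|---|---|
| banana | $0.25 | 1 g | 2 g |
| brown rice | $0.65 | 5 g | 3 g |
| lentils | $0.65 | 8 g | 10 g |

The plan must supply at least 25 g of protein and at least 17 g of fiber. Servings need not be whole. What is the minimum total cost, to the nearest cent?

$2.03

Check every corner: each single food scaled to meet both minima, and each pair solved so both constraints bind.
banana only: max(25/1, 17/2) = 25 servings → $6.25.
brown rice only: max(25/5, 17/3) = 5.667 servings → $3.68.
lentils only: max(25/8, 17/10) = 3.125 servings → $2.03.
banana + brown rice with both tight: 1.429 servings and 4.714 servings → $3.42.
banana + lentils with both targets exact would need a negative amount; discard.
brown rice + lentils with both tight: 4.385 servings and 0.3846 servings → $3.10.
So the least-cost plan costs $2.03.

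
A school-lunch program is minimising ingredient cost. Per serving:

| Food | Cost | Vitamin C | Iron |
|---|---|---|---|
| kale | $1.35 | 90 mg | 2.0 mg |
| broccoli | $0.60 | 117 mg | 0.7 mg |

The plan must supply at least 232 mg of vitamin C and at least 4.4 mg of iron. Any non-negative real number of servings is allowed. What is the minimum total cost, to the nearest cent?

At the optimum either one food covers both requirements or two foods hit both targets exactly; no other combination can be cheaper.
kale only: max(232/90, 4.4/2.0) = 2.578 servings → $3.48.
broccoli only: max(232/117, 4.4/0.7) = 6.286 servings → $3.77.
kale + broccoli with both tight: 2.061 servings and 0.3977 servings → $3.02.
So the least-cost plan costs $3.02.

$3.02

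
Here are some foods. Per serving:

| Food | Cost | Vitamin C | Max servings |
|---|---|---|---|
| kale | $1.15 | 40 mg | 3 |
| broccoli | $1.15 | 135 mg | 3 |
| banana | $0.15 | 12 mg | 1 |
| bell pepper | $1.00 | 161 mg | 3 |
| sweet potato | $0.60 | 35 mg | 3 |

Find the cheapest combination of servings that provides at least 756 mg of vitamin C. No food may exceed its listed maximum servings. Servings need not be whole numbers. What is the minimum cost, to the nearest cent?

Cost per mg of vitamin C: bell pepper $0.0062, broccoli $0.0085, banana $0.0125, sweet potato $0.0171, kale $0.0288.
Take 3 servings of bell pepper: +483.0 mg vitamin C for $3.00 (total $3.00, still need 273.0 mg).
Take 2.022 servings of broccoli: +273.0 mg vitamin C for $2.33 (total $5.33, still need 0.0 mg).
Greedy by cheapest-per-mg is optimal for a single linear constraint, so the minimum cost is $5.33.

$5.33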